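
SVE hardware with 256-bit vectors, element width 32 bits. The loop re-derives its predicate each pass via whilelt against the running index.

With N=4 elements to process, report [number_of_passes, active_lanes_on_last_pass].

[iterations, last_vl] = [1, 4]

lane count: 256 div 32 = 8
4 elements at 8/iter → 1 passes, remainder 4 on the last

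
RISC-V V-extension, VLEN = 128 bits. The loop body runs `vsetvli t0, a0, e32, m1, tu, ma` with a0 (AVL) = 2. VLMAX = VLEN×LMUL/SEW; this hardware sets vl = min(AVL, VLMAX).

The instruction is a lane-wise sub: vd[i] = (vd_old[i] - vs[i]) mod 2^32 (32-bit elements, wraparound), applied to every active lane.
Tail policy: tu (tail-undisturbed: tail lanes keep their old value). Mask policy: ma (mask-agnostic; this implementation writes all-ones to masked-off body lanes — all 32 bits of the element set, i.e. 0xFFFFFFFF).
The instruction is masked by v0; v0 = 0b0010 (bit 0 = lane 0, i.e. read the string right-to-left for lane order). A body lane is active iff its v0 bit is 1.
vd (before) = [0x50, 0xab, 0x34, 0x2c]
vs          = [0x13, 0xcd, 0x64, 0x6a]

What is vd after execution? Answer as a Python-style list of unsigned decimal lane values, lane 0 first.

VLMAX = (128 × 1) / 32 = 4 lanes
AVL=2 ≤ VLMAX=4, so vl = 2
[0] mask-off/ones = 0xffffffff
[1] sub(0xab,0xcd) = 0xffffffde
[2] tail/keep = 0x34
[3] tail/keep = 0x2c

vd = [4294967295, 4294967262, 52, 44]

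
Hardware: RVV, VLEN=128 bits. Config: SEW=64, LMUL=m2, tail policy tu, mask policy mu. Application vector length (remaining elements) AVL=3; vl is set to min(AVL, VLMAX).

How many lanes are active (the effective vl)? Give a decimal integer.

vl = 3

lanes per group: 128·2/64 = 4
vl = min(AVL, VLMAX) = min(3, 4) = 3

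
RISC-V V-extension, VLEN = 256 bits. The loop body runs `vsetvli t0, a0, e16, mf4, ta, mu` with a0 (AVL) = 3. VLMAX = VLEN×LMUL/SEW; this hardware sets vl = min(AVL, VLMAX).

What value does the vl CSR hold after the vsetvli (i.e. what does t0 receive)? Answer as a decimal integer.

VLMAX = (256 × 1/4) / 16 = 4 lanes
vl ← min(3, 4) = 3

vl = 3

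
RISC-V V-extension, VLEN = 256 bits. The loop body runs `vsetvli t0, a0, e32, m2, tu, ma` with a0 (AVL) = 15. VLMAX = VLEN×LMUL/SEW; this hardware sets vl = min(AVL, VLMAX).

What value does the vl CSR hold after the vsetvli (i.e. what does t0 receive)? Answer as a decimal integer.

VLMAX = (256 × 2) / 32 = 16 lanes
vl = min(AVL, VLMAX) = min(15, 16) = 15

vl = 15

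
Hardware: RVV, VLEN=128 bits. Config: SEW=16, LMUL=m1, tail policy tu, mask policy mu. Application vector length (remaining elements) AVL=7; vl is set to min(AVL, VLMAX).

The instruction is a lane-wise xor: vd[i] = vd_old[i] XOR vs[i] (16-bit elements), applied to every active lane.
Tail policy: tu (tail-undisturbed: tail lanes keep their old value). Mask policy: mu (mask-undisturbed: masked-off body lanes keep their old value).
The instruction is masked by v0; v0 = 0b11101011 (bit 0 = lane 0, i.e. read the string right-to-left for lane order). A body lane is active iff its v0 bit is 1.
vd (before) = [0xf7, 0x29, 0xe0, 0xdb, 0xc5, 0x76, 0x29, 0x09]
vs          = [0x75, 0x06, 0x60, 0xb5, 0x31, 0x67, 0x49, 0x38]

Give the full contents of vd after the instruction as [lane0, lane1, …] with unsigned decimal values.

vd = [130, 47, 224, 110, 197, 17, 96, 9]

VLMAX = VLEN×LMUL/SEW = 128×1/16 = 8
vl = min(AVL, VLMAX) = min(7, 8) = 7
  i=0: xor(0xf7,0x75) → 130
  i=1: xor(0x29,0x06) → 47
  i=2: mask-off/keep → 224
  i=3: xor(0xdb,0xb5) → 110
  i=4: mask-off/keep → 197
  i=5: xor(0x76,0x67) → 17
  i=6: xor(0x29,0x49) → 96
  i=7: tail/keep → 9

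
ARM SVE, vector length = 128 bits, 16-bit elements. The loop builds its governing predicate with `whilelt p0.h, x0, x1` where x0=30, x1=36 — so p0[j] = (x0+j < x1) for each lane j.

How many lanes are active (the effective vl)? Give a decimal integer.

lane count: 128 div 16 = 8
whilelt: lane j active iff 30+j < 36 → j < 6 → 6 active

vl = 6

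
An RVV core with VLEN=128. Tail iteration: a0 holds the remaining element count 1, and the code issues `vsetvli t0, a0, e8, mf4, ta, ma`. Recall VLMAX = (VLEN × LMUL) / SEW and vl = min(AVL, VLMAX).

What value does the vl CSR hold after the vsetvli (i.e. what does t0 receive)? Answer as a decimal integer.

lanes per group: 128·1/4/8 = 4
vl ← min(1, 4) = 1

vl = 1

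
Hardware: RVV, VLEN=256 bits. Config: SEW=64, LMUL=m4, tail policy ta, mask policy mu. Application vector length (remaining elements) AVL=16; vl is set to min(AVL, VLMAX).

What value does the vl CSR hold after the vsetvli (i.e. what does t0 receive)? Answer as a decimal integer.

vl = 16

lanes per group: 256·4/64 = 16
AVL=16 ≤ VLMAX=16, so vl = 16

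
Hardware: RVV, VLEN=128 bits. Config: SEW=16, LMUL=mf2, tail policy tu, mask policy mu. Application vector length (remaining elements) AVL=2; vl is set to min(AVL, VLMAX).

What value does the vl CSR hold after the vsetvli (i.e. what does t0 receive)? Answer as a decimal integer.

vl = 2

VLMAX = VLEN×LMUL/SEW = 128×1/2/16 = 4
AVL=2 ≤ VLMAX=4, so vl = 2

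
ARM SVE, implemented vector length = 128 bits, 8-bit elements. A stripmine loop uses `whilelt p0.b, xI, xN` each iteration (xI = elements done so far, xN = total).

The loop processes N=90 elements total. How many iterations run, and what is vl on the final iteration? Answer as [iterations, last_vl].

[iterations, last_vl] = [6, 10]

128-bit reg / 8-bit elem → 16 lanes
N=90: ⌈90/16⌉ = 6 iters; last vl = 90 − 5×16 = 10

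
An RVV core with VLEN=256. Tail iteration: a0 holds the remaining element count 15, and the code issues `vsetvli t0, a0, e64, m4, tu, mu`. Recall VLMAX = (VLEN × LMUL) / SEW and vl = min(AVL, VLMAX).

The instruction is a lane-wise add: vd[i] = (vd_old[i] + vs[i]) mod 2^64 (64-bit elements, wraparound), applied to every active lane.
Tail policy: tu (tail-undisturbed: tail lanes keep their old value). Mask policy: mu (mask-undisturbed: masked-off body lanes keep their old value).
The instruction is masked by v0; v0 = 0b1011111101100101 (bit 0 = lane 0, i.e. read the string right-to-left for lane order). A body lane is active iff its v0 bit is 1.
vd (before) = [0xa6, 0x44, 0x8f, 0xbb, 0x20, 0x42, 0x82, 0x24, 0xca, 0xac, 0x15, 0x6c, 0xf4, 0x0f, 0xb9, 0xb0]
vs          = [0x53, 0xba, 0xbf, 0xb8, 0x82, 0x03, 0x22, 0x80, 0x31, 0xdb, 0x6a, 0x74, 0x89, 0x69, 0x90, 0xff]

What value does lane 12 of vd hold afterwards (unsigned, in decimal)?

vd[12] = 381

lanes per group: 256·4/64 = 16
vl = min(AVL, VLMAX) = min(15, 16) = 15
  i=0: add(0xa6,0x53) → 249
  i=1: mask-off/keep → 68
  i=2: add(0x8f,0xbf) → 334
  i=3: mask-off/keep → 187
  i=4: mask-off/keep → 32
  i=5: add(0x42,0x03) → 69
  i=6: add(0x82,0x22) → 164
  i=7: mask-off/keep → 36
  i=8: add(0xca,0x31) → 251
  i=9: add(0xac,0xdb) → 391
  i=10: add(0x15,0x6a) → 127
  i=11: add(0x6c,0x74) → 224
  i=12: add(0xf4,0x89) → 381
  i=13: add(0x0f,0x69) → 120
  i=14: mask-off/keep → 185
  i=15: tail/keep → 176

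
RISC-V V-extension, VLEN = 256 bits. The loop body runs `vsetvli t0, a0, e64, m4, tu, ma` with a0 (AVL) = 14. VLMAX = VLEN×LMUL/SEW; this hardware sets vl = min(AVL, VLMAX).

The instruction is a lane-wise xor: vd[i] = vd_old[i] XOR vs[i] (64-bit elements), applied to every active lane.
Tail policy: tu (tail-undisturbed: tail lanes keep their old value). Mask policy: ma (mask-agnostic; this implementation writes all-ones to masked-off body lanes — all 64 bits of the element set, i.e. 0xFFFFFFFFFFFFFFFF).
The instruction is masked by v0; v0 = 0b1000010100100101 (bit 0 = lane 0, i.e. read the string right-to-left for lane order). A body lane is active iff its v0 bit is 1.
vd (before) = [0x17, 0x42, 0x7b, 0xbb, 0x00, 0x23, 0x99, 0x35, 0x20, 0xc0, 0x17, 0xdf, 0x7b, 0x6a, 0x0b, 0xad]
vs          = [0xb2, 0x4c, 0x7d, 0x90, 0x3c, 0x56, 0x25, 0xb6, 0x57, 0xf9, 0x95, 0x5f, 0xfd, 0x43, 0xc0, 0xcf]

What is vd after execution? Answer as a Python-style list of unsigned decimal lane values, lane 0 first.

VLMAX = (256 × 4) / 64 = 16 lanes
vl ← min(14, 16) = 14
lane  0: xor(0x17,0xb2) ⇒ 0xa5
lane  1: mask-off/ones ⇒ 0xffffffffffffffff
lane  2: xor(0x7b,0x7d) ⇒ 0x06
lane  3: mask-off/ones ⇒ 0xffffffffffffffff
lane  4: mask-off/ones ⇒ 0xffffffffffffffff
lane  5: xor(0x23,0x56) ⇒ 0x75
lane  6: mask-off/ones ⇒ 0xffffffffffffffff
lane  7: mask-off/ones ⇒ 0xffffffffffffffff
lane  8: xor(0x20,0x57) ⇒ 0x77
lane  9: mask-off/ones ⇒ 0xffffffffffffffff
lane 10: xor(0x17,0x95) ⇒ 0x82
lane 11: mask-off/ones ⇒ 0xffffffffffffffff
lane 12: mask-off/ones ⇒ 0xffffffffffffffff
lane 13: mask-off/ones ⇒ 0xffffffffffffffff
lane 14: tail/keep ⇒ 0x0b
lane 15: tail/keep ⇒ 0xad

vd = [165, 18446744073709551615, 6, 18446744073709551615, 18446744073709551615, 117, 18446744073709551615, 18446744073709551615, 119, 18446744073709551615, 130, 18446744073709551615, 18446744073709551615, 18446744073709551615, 11, 173]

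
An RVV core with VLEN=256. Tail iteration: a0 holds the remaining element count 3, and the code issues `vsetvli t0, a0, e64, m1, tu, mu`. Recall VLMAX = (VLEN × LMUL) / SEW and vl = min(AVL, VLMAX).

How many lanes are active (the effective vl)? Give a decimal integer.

vl = 3

VLMAX = VLEN×LMUL/SEW = 256×1/64 = 4
vl = min(AVL, VLMAX) = min(3, 4) = 3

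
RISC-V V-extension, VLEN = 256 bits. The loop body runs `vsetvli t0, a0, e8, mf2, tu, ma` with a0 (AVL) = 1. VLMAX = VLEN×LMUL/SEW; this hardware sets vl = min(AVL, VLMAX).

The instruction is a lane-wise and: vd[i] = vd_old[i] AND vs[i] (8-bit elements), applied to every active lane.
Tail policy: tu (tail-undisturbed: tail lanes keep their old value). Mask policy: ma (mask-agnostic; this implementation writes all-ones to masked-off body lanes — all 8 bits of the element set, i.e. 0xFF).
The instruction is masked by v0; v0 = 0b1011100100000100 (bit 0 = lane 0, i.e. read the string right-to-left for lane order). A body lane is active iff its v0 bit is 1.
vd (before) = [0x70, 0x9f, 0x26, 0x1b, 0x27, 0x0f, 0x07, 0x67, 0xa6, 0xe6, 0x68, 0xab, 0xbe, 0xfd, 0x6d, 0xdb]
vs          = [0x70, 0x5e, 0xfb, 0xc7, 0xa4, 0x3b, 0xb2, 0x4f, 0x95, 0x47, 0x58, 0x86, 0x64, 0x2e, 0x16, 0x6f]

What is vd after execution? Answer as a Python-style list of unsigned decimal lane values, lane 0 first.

lanes per group: 256·1/2/8 = 16
vl ← min(1, 16) = 1
[0] mask-off/ones = 0xff
[1] tail/keep = 0x9f
[2] tail/keep = 0x26
[3] tail/keep = 0x1b
[4] tail/keep = 0x27
[5] tail/keep = 0x0f
[6] tail/keep = 0x07
[7] tail/keep = 0x67
[8] tail/keep = 0xa6
[9] tail/keep = 0xe6
[10] tail/keep = 0x68
[11] tail/keep = 0xab
[12] tail/keep = 0xbe
[13] tail/keep = 0xfd
[14] tail/keep = 0x6d
[15] tail/keep = 0xdb

vd = [255, 159, 38, 27, 39, 15, 7, 103, 166, 230, 104, 171, 190, 253, 109, 219]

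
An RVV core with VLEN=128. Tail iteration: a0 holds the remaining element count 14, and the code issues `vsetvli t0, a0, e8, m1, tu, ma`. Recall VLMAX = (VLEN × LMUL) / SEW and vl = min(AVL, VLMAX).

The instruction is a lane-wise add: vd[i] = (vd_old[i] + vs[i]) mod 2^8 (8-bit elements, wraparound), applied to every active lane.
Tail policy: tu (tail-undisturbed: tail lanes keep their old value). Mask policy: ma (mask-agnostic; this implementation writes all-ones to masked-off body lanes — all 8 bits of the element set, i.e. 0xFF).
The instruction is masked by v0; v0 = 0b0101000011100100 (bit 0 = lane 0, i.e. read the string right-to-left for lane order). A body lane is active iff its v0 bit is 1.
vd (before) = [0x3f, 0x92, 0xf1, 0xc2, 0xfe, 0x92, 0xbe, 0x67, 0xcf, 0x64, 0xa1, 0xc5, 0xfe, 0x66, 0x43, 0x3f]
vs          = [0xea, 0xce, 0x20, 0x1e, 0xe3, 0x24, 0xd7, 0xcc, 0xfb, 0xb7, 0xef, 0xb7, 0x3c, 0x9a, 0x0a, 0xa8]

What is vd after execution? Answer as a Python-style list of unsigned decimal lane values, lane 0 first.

vd = [255, 255, 17, 255, 255, 182, 149, 51, 255, 255, 255, 255, 58, 255, 67, 63]

VLMAX = VLEN×LMUL/SEW = 128×1/8 = 16
vl ← min(14, 16) = 14
vd[0] mask-off/ones -> 0xff
vd[1] mask-off/ones -> 0xff
vd[2] add(0xf1,0x20) -> 0x11
vd[3] mask-off/ones -> 0xff
vd[4] mask-off/ones -> 0xff
vd[5] add(0x92,0x24) -> 0xb6
vd[6] add(0xbe,0xd7) -> 0x95
vd[7] add(0x67,0xcc) -> 0x33
vd[8] mask-off/ones -> 0xff
vd[9] mask-off/ones -> 0xff
vd[10] mask-off/ones -> 0xff
vd[11] mask-off/ones -> 0xff
vd[12] add(0xfe,0x3c) -> 0x3a
vd[13] mask-off/ones -> 0xff
vd[14] tail/keep -> 0x43
vd[15] tail/keep -> 0x3f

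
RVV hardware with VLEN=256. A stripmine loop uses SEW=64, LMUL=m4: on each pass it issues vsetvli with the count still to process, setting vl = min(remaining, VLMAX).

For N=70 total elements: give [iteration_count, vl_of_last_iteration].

[iterations, last_vl] = [5, 6]

VLMAX = VLEN×LMUL/SEW = 256×4/64 = 16
70 elements at 16/iter → 5 passes, remainder 6 on the last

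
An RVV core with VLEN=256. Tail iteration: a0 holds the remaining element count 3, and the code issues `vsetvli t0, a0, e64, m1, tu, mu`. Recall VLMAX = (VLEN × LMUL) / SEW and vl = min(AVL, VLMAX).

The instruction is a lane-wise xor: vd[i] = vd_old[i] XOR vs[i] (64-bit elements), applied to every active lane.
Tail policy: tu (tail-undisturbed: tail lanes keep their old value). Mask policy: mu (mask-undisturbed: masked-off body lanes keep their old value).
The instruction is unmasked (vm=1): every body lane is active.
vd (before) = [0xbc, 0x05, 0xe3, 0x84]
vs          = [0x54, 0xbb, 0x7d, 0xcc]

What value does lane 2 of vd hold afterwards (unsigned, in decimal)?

vd[2] = 158

VLMAX = VLEN×LMUL/SEW = 256×1/64 = 4
AVL=3 ≤ VLMAX=4, so vl = 3
lane  0: xor(0xbc,0x54) ⇒ 0xe8
lane  1: xor(0x05,0xbb) ⇒ 0xbe
lane  2: xor(0xe3,0x7d) ⇒ 0x9e
lane  3: tail/keep ⇒ 0x84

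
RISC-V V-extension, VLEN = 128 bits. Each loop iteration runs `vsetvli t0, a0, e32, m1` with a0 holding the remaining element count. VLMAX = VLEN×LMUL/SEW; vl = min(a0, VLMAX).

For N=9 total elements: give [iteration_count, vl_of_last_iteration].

VLMAX = (128 × 1) / 32 = 4 lanes
iterations = ceil(9/4) = 3; final-pass vl = 1

[iterations, last_vl] = [3, 1]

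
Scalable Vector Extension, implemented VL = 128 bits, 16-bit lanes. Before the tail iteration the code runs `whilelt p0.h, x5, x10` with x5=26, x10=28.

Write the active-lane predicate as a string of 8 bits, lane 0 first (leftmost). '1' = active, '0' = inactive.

predicate = 11000000

register lanes = 128/16 = 8
p0[j] = (26+j < 28); true for j=0..1 → 2 lanes set
bits (lane 0 leftmost): 11000000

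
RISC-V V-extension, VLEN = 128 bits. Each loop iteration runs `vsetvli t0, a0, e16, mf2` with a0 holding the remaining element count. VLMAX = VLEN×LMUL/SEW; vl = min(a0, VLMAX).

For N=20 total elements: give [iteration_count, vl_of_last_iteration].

VLMAX = VLEN×LMUL/SEW = 128×1/2/16 = 4
iterations = ceil(20/4) = 5; final-pass vl = 4

[iterations, last_vl] = [5, 4]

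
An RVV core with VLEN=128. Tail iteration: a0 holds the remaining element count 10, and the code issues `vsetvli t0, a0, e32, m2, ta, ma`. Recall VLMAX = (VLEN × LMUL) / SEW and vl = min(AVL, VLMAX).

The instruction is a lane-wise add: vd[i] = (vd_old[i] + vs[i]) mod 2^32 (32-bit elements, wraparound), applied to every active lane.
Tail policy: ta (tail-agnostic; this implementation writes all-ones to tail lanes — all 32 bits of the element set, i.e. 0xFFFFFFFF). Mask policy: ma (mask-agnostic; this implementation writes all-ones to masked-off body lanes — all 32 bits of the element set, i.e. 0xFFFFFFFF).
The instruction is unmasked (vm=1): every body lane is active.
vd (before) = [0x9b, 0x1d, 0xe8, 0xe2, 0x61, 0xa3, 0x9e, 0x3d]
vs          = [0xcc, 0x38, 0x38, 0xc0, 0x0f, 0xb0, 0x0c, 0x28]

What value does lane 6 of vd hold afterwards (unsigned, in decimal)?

vd[6] = 170

VLMAX = VLEN×LMUL/SEW = 128×2/32 = 8
AVL=10 > VLMAX=8, so vl = 8
  i=0: add(0x9b,0xcc) → 359
  i=1: add(0x1d,0x38) → 85
  i=2: add(0xe8,0x38) → 288
  i=3: add(0xe2,0xc0) → 418
  i=4: add(0x61,0x0f) → 112
  i=5: add(0xa3,0xb0) → 339
  i=6: add(0x9e,0x0c) → 170
  i=7: add(0x3d,0x28) → 101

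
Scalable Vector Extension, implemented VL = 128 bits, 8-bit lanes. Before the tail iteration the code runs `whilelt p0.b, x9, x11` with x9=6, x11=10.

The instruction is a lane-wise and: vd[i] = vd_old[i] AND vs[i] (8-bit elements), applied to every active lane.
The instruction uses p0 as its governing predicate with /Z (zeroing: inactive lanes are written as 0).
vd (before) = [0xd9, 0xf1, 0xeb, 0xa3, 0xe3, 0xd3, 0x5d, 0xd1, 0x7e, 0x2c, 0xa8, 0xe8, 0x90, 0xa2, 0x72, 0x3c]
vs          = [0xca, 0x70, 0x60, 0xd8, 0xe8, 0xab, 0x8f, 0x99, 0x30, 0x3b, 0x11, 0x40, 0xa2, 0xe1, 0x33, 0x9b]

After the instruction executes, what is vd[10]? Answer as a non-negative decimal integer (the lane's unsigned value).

register lanes = 128/8 = 16
active while 6+j < 10, i.e. j ∈ [0,4) capped at 16 ⇒ 4
  i=0: and(0xd9,0xca) → 200
  i=1: and(0xf1,0x70) → 112
  i=2: and(0xeb,0x60) → 96
  i=3: and(0xa3,0xd8) → 128
  i=4: tail/zero → 0
  i=5: tail/zero → 0
  i=6: tail/zero → 0
  i=7: tail/zero → 0
  i=8: tail/zero → 0
  i=9: tail/zero → 0
  i=10: tail/zero → 0
  i=11: tail/zero → 0
  i=12: tail/zero → 0
  i=13: tail/zero → 0
  i=14: tail/zero → 0
  i=15: tail/zero → 0

vd[10] = 0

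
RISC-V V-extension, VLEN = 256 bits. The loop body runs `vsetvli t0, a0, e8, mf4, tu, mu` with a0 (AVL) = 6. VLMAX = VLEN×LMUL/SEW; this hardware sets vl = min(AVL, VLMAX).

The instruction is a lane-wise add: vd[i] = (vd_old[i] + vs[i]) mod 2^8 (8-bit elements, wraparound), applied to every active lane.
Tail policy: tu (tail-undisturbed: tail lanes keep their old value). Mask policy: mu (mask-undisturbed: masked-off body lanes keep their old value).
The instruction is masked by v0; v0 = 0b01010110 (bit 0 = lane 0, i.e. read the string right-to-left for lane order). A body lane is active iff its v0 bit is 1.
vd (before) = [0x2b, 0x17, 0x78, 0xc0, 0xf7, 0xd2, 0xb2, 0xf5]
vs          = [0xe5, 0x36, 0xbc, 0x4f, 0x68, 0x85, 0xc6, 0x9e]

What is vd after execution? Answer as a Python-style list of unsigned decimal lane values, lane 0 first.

vd = [43, 77, 52, 192, 95, 210, 178, 245]

VLMAX = VLEN×LMUL/SEW = 256×1/4/8 = 8
AVL=6 ≤ VLMAX=8, so vl = 6
  i=0: mask-off/keep → 43
  i=1: add(0x17,0x36) → 77
  i=2: add(0x78,0xbc) → 52
  i=3: mask-off/keep → 192
  i=4: add(0xf7,0x68) → 95
  i=5: mask-off/keep → 210
  i=6: tail/keep → 178
  i=7: tail/keep → 245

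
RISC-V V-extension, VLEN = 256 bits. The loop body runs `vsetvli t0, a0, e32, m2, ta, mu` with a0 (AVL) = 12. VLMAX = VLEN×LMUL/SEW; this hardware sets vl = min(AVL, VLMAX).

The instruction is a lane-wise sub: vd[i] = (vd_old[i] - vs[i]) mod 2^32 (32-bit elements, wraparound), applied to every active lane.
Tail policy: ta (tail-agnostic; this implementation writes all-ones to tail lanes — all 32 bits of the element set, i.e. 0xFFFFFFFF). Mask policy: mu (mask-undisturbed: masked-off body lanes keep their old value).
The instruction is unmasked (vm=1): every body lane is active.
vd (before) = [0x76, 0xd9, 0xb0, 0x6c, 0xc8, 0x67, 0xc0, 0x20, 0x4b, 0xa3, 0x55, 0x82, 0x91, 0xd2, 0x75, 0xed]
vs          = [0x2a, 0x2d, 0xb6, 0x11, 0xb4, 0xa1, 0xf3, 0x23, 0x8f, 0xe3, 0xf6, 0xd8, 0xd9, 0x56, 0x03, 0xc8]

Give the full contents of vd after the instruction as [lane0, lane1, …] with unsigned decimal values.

vd = [76, 172, 4294967290, 91, 20, 4294967238, 4294967245, 4294967293, 4294967228, 4294967232, 4294967135, 4294967210, 4294967295, 4294967295, 4294967295, 4294967295]

VLMAX = (256 × 2) / 32 = 16 lanes
vl = min(AVL, VLMAX) = min(12, 16) = 12
  i=0: sub(0x76,0x2a) → 76
  i=1: sub(0xd9,0x2d) → 172
  i=2: sub(0xb0,0xb6) → 4294967290
  i=3: sub(0x6c,0x11) → 91
  i=4: sub(0xc8,0xb4) → 20
  i=5: sub(0x67,0xa1) → 4294967238
  i=6: sub(0xc0,0xf3) → 4294967245
  i=7: sub(0x20,0x23) → 4294967293
  i=8: sub(0x4b,0x8f) → 4294967228
  i=9: sub(0xa3,0xe3) → 4294967232
  i=10: sub(0x55,0xf6) → 4294967135
  i=11: sub(0x82,0xd8) → 4294967210
  i=12: tail/ones → 4294967295
  i=13: tail/ones → 4294967295
  i=14: tail/ones → 4294967295
  i=15: tail/ones → 4294967295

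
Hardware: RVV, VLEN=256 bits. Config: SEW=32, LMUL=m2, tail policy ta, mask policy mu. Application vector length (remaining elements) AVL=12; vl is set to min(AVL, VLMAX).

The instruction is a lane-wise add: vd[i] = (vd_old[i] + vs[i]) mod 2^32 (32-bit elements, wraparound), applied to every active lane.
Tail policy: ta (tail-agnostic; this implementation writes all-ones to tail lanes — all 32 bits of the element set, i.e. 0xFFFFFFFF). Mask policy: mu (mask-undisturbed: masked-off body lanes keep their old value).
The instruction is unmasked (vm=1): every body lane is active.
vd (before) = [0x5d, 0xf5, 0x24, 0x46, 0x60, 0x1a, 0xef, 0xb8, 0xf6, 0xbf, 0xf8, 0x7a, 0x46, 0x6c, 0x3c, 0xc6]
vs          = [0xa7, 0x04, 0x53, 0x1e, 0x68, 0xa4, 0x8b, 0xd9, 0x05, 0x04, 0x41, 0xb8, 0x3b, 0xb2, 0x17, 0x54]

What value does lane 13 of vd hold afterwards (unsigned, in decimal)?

VLMAX = (256 × 2) / 32 = 16 lanes
vl = min(AVL, VLMAX) = min(12, 16) = 12
lane  0: add(0x5d,0xa7) ⇒ 0x104
lane  1: add(0xf5,0x04) ⇒ 0xf9
lane  2: add(0x24,0x53) ⇒ 0x77
lane  3: add(0x46,0x1e) ⇒ 0x64
lane  4: add(0x60,0x68) ⇒ 0xc8
lane  5: add(0x1a,0xa4) ⇒ 0xbe
lane  6: add(0xef,0x8b) ⇒ 0x17a
lane  7: add(0xb8,0xd9) ⇒ 0x191
lane  8: add(0xf6,0x05) ⇒ 0xfb
lane  9: add(0xbf,0x04) ⇒ 0xc3
lane 10: add(0xf8,0x41) ⇒ 0x139
lane 11: add(0x7a,0xb8) ⇒ 0x132
lane 12: tail/ones ⇒ 0xffffffff
lane 13: tail/ones ⇒ 0xffffffff
lane 14: tail/ones ⇒ 0xffffffff
lane 15: tail/ones ⇒ 0xffffffff

vd[13] = 4294967295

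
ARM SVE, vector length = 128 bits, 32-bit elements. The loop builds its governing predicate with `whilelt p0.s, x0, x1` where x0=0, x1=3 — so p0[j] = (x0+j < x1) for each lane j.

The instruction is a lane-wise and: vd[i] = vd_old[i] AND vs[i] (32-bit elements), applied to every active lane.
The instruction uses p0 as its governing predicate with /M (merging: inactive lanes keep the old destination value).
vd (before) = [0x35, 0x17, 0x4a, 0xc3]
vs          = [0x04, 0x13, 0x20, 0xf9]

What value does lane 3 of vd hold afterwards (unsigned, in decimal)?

register lanes = 128/32 = 4
whilelt: lane j active iff 0+j < 3 → j < 3 → 3 active
  i=0: and(0x35,0x04) → 4
  i=1: and(0x17,0x13) → 19
  i=2: and(0x4a,0x20) → 0
  i=3: tail/keep → 195

vd[3] = 195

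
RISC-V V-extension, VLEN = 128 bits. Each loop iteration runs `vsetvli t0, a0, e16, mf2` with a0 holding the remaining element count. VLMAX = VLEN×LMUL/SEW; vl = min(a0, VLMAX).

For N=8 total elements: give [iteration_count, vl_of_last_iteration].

VLMAX = (128 × 1/2) / 16 = 4 lanes
N=8: ⌈8/4⌉ = 2 iters; last vl = 8 − 1×4 = 4

[iterations, last_vl] = [2, 4]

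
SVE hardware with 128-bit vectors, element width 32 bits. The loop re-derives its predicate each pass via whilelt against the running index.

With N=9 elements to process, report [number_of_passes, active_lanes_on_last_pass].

lane count: 128 div 32 = 4
9 elements at 4/iter → 3 passes, remainder 1 on the last

[iterations, last_vl] = [3, 1]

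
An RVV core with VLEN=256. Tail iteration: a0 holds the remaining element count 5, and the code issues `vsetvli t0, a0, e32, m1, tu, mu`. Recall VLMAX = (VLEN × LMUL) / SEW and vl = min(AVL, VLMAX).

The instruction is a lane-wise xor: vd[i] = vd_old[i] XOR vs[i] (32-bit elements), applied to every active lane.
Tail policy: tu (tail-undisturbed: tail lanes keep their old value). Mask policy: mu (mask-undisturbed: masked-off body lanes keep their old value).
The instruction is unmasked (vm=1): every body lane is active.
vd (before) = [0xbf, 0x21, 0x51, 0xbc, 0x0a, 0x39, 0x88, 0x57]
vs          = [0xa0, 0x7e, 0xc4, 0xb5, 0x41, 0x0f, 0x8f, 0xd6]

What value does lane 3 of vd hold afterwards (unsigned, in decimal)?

vd[3] = 9

VLMAX = VLEN×LMUL/SEW = 256×1/32 = 8
vl = min(AVL, VLMAX) = min(5, 8) = 5
[0] xor(0xbf,0xa0) = 0x1f
[1] xor(0x21,0x7e) = 0x5f
[2] xor(0x51,0xc4) = 0x95
[3] xor(0xbc,0xb5) = 0x09
[4] xor(0x0a,0x41) = 0x4b
[5] tail/keep = 0x39
[6] tail/keep = 0x88
[7] tail/keep = 0x57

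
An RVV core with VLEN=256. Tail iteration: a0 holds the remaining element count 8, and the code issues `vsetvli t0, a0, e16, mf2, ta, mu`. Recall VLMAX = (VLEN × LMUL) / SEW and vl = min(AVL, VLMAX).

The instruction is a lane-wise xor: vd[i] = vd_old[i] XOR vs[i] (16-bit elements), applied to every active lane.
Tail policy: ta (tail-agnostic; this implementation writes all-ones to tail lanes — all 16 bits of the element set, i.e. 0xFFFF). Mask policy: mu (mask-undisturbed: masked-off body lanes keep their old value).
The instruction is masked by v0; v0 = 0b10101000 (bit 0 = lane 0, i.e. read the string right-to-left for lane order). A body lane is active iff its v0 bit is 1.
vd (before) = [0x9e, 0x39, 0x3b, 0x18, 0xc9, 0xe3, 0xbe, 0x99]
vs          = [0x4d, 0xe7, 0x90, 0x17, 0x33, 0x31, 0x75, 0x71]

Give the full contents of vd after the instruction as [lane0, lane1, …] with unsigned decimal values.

vd = [158, 57, 59, 15, 201, 210, 190, 232]

VLMAX = VLEN×LMUL/SEW = 256×1/2/16 = 8
vl = min(AVL, VLMAX) = min(8, 8) = 8
  i=0: mask-off/keep → 158
  i=1: mask-off/keep → 57
  i=2: mask-off/keep → 59
  i=3: xor(0x18,0x17) → 15
  i=4: mask-off/keep → 201
  i=5: xor(0xe3,0x31) → 210
  i=6: mask-off/keep → 190
  i=7: xor(0x99,0x71) → 232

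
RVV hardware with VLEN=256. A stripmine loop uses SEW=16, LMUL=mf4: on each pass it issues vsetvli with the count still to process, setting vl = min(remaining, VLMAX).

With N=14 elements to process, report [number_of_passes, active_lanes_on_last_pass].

[iterations, last_vl] = [4, 2]

VLMAX = VLEN×LMUL/SEW = 256×1/4/16 = 4
iterations = ceil(14/4) = 4; final-pass vl = 2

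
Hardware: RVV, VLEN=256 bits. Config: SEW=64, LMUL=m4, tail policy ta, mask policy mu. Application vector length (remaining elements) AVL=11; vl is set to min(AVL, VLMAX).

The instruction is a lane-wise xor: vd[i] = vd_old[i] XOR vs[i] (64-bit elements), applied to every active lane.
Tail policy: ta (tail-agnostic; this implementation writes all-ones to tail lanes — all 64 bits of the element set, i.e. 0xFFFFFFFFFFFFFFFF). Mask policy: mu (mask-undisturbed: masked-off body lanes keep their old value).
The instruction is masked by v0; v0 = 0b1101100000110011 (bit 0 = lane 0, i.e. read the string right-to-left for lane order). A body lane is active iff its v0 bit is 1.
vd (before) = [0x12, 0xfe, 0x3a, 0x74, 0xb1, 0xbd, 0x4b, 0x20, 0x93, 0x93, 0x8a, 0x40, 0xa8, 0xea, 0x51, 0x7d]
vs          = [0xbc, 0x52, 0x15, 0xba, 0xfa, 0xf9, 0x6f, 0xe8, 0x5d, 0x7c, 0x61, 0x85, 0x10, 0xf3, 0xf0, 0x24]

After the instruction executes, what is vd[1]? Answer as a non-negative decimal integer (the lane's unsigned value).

VLMAX = VLEN×LMUL/SEW = 256×4/64 = 16
vl = min(AVL, VLMAX) = min(11, 16) = 11
vd[0] xor(0x12,0xbc) -> 0xae
vd[1] xor(0xfe,0x52) -> 0xac
vd[2] mask-off/keep -> 0x3a
vd[3] mask-off/keep -> 0x74
vd[4] xor(0xb1,0xfa) -> 0x4b
vd[5] xor(0xbd,0xf9) -> 0x44
vd[6] mask-off/keep -> 0x4b
vd[7] mask-off/keep -> 0x20
vd[8] mask-off/keep -> 0x93
vd[9] mask-off/keep -> 0x93
vd[10] mask-off/keep -> 0x8a
vd[11] tail/ones -> 0xffffffffffffffff
vd[12] tail/ones -> 0xffffffffffffffff
vd[13] tail/ones -> 0xffffffffffffffff
vd[14] tail/ones -> 0xffffffffffffffff
vd[15] tail/ones -> 0xffffffffffffffff

vd[1] = 172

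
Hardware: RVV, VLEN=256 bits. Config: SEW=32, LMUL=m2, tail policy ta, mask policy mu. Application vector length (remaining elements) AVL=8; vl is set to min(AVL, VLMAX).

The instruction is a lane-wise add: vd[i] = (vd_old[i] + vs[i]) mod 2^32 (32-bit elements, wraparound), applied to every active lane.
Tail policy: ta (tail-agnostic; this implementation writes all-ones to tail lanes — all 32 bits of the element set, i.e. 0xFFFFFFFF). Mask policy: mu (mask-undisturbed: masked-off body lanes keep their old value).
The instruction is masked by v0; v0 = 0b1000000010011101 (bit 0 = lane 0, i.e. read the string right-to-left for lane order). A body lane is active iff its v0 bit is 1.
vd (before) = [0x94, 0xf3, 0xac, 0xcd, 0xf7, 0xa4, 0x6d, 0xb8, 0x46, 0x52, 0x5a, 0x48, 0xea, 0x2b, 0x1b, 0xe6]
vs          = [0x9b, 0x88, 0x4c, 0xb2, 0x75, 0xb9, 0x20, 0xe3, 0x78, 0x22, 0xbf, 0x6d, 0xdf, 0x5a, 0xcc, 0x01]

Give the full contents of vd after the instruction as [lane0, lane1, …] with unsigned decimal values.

vd = [303, 243, 248, 383, 364, 164, 109, 411, 4294967295, 4294967295, 4294967295, 4294967295, 4294967295, 4294967295, 4294967295, 4294967295]

VLMAX = (256 × 2) / 32 = 16 lanes
AVL=8 ≤ VLMAX=16, so vl = 8
[0] add(0x94,0x9b) = 0x12f
[1] mask-off/keep = 0xf3
[2] add(0xac,0x4c) = 0xf8
[3] add(0xcd,0xb2) = 0x17f
[4] add(0xf7,0x75) = 0x16c
[5] mask-off/keep = 0xa4
[6] mask-off/keep = 0x6d
[7] add(0xb8,0xe3) = 0x19b
[8] tail/ones = 0xffffffff
[9] tail/ones = 0xffffffff
[10] tail/ones = 0xffffffff
[11] tail/ones = 0xffffffff
[12] tail/ones = 0xffffffff
[13] tail/ones = 0xffffffff
[14] tail/ones = 0xffffffff
[15] tail/ones = 0xffffffff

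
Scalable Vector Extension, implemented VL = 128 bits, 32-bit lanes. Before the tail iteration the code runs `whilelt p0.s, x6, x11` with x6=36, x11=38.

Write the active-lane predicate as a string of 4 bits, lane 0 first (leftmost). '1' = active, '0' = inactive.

lane count: 128 div 32 = 4
active while 36+j < 38, i.e. j ∈ [0,2) capped at 4 ⇒ 2
bits (lane 0 leftmost): 1100

predicate = 1100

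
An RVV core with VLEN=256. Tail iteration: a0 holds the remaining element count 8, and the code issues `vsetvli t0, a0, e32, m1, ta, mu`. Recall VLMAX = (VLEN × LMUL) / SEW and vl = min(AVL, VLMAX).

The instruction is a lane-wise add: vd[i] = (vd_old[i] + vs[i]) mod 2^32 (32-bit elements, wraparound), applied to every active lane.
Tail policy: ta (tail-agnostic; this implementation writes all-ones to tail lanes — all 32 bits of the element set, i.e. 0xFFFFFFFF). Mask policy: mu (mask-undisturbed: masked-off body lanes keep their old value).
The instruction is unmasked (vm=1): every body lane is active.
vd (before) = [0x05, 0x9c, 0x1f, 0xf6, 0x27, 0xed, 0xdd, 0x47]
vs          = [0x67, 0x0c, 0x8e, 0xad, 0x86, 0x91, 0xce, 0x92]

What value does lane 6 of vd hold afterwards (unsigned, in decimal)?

vd[6] = 427

lanes per group: 256·1/32 = 8
AVL=8 ≤ VLMAX=8, so vl = 8
lane  0: add(0x05,0x67) ⇒ 0x6c
lane  1: add(0x9c,0x0c) ⇒ 0xa8
lane  2: add(0x1f,0x8e) ⇒ 0xad
lane  3: add(0xf6,0xad) ⇒ 0x1a3
lane  4: add(0x27,0x86) ⇒ 0xad
lane  5: add(0xed,0x91) ⇒ 0x17e
lane  6: add(0xdd,0xce) ⇒ 0x1ab
lane  7: add(0x47,0x92) ⇒ 0xd9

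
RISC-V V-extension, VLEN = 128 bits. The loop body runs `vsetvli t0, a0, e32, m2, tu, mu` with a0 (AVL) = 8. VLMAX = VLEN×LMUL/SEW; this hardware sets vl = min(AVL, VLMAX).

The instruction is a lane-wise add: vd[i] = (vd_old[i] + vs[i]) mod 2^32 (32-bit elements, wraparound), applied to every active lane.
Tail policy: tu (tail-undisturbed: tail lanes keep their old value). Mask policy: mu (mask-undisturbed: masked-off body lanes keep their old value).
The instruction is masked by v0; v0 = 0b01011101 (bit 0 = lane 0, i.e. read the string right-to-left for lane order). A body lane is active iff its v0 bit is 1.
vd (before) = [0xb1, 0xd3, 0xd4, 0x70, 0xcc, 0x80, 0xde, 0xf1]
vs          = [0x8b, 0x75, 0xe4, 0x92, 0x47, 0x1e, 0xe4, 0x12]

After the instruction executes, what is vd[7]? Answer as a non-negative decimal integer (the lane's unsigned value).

VLMAX = VLEN×LMUL/SEW = 128×2/32 = 8
vl ← min(8, 8) = 8
  i=0: add(0xb1,0x8b) → 316
  i=1: mask-off/keep → 211
  i=2: add(0xd4,0xe4) → 440
  i=3: add(0x70,0x92) → 258
  i=4: add(0xcc,0x47) → 275
  i=5: mask-off/keep → 128
  i=6: add(0xde,0xe4) → 450
  i=7: mask-off/keep → 241

vd[7] = 241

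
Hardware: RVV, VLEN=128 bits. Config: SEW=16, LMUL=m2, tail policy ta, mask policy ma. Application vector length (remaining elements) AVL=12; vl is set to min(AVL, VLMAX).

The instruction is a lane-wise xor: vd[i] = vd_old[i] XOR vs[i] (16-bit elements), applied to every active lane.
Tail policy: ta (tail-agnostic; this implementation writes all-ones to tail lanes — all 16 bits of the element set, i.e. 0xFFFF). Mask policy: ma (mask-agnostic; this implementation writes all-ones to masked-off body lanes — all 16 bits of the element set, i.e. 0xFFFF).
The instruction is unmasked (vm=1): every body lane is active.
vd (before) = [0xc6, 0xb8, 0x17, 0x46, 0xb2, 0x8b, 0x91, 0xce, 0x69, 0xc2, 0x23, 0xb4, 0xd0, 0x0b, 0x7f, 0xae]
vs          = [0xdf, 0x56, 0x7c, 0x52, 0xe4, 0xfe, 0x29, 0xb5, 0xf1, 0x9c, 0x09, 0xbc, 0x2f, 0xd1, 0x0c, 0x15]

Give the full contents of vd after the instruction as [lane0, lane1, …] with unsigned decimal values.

lanes per group: 128·2/16 = 16
vl ← min(12, 16) = 12
  i=0: xor(0xc6,0xdf) → 25
  i=1: xor(0xb8,0x56) → 238
  i=2: xor(0x17,0x7c) → 107
  i=3: xor(0x46,0x52) → 20
  i=4: xor(0xb2,0xe4) → 86
  i=5: xor(0x8b,0xfe) → 117
  i=6: xor(0x91,0x29) → 184
  i=7: xor(0xce,0xb5) → 123
  i=8: xor(0x69,0xf1) → 152
  i=9: xor(0xc2,0x9c) → 94
  i=10: xor(0x23,0x09) → 42
  i=11: xor(0xb4,0xbc) → 8
  i=12: tail/ones → 65535
  i=13: tail/ones → 65535
  i=14: tail/ones → 65535
  i=15: tail/ones → 65535

vd = [25, 238, 107, 20, 86, 117, 184, 123, 152, 94, 42, 8, 65535, 65535, 65535, 65535]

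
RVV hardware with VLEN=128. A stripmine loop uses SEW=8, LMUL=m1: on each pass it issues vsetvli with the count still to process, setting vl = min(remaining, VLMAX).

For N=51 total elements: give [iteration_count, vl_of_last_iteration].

[iterations, last_vl] = [4, 3]

lanes per group: 128·1/8 = 16
N=51: ⌈51/16⌉ = 4 iters; last vl = 51 − 3×16 = 3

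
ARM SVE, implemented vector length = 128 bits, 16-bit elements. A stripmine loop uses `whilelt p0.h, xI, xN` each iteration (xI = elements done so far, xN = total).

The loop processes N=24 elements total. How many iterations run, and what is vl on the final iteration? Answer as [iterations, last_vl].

[iterations, last_vl] = [3, 8]

lane count: 128 div 16 = 8
iterations = ceil(24/8) = 3; final-pass vl = 8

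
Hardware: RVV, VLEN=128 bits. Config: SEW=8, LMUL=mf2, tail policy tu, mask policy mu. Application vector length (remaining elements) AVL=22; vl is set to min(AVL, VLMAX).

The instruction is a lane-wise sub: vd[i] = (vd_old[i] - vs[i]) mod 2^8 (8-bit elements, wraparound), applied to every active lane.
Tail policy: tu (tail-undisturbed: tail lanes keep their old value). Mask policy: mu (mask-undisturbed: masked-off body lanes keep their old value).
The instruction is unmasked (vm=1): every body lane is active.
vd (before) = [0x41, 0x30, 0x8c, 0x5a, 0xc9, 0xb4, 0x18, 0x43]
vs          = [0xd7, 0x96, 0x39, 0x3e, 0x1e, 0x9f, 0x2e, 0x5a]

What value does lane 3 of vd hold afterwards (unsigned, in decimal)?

VLMAX = (128 × 1/2) / 8 = 8 lanes
vl ← min(22, 8) = 8
[0] sub(0x41,0xd7) = 0x6a
[1] sub(0x30,0x96) = 0x9a
[2] sub(0x8c,0x39) = 0x53
[3] sub(0x5a,0x3e) = 0x1c
[4] sub(0xc9,0x1e) = 0xab
[5] sub(0xb4,0x9f) = 0x15
[6] sub(0x18,0x2e) = 0xea
[7] sub(0x43,0x5a) = 0xe9

vd[3] = 28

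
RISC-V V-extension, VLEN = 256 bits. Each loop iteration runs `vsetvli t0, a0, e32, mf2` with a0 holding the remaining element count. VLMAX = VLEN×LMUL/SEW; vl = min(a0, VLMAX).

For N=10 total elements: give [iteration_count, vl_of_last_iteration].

lanes per group: 256·1/2/32 = 4
iterations = ceil(10/4) = 3; final-pass vl = 2

[iterations, last_vl] = [3, 2]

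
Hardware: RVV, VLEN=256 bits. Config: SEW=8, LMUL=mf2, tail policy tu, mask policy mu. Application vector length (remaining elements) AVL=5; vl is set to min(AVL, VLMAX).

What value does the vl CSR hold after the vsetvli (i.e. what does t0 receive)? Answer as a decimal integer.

VLMAX = VLEN×LMUL/SEW = 256×1/2/8 = 16
vl = min(AVL, VLMAX) = min(5, 16) = 5

vl = 5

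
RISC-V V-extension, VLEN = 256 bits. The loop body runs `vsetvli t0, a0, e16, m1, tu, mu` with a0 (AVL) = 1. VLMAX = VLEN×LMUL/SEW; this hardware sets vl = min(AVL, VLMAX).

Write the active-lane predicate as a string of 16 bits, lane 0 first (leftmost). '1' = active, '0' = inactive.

VLMAX = VLEN×LMUL/SEW = 256×1/16 = 16
vl ← min(1, 16) = 1
bits (lane 0 leftmost): 1000000000000000

predicate = 1000000000000000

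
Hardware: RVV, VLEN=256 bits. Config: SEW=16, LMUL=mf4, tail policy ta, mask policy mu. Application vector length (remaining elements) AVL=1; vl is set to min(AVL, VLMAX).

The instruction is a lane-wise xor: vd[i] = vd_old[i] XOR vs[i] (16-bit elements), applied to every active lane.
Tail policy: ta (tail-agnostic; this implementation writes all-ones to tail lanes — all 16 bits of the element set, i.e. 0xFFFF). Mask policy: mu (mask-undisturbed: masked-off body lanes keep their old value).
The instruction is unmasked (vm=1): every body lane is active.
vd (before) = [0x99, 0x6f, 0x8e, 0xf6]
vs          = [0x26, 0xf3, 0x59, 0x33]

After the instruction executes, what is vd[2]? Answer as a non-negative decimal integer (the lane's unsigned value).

VLMAX = VLEN×LMUL/SEW = 256×1/4/16 = 4
vl ← min(1, 4) = 1
lane  0: xor(0x99,0x26) ⇒ 0xbf
lane  1: tail/ones ⇒ 0xffff
lane  2: tail/ones ⇒ 0xffff
lane  3: tail/ones ⇒ 0xffff

vd[2] = 65535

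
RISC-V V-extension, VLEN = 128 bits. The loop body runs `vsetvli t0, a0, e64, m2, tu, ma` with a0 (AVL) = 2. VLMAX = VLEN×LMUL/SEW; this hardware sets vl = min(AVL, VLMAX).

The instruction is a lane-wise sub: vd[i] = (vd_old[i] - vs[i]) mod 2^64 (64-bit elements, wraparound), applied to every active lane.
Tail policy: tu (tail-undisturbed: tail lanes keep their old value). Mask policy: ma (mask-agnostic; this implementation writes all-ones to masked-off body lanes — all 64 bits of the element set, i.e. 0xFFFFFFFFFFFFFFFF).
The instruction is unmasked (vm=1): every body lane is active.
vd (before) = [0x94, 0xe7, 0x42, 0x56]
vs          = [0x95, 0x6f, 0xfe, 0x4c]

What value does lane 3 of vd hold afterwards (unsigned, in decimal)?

lanes per group: 128·2/64 = 4
AVL=2 ≤ VLMAX=4, so vl = 2
  i=0: sub(0x94,0x95) → 18446744073709551615
  i=1: sub(0xe7,0x6f) → 120
  i=2: tail/keep → 66
  i=3: tail/keep → 86

vd[3] = 86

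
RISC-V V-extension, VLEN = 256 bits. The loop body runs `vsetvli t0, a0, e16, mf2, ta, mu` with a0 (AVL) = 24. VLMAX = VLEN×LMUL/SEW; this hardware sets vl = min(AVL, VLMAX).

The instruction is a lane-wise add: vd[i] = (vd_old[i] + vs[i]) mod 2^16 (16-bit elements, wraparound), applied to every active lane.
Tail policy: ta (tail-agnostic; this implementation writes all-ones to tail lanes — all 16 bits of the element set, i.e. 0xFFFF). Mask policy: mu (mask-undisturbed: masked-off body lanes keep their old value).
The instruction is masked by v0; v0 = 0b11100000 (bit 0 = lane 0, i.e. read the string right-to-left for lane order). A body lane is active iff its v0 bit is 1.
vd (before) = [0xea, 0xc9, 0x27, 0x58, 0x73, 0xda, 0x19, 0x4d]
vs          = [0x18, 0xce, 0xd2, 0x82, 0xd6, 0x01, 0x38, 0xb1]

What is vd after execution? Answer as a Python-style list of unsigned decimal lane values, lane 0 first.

vd = [234, 201, 39, 88, 115, 219, 81, 254]

lanes per group: 256·1/2/16 = 8
vl ← min(24, 8) = 8
vd[0] mask-off/keep -> 0xea
vd[1] mask-off/keep -> 0xc9
vd[2] mask-off/keep -> 0x27
vd[3] mask-off/keep -> 0x58
vd[4] mask-off/keep -> 0x73
vd[5] add(0xda,0x01) -> 0xdb
vd[6] add(0x19,0x38) -> 0x51
vd[7] add(0x4d,0xb1) -> 0xfe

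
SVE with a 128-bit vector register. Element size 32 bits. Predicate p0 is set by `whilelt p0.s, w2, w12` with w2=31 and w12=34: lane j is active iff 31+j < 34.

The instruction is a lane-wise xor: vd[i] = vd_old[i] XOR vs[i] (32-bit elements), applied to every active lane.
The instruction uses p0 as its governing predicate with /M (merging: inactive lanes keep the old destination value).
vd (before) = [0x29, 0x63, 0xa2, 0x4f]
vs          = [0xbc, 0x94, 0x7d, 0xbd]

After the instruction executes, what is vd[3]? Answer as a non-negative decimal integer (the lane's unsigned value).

vd[3] = 79

register lanes = 128/32 = 4
whilelt: lane j active iff 31+j < 34 → j < 3 → 3 active
[0] xor(0x29,0xbc) = 0x95
[1] xor(0x63,0x94) = 0xf7
[2] xor(0xa2,0x7d) = 0xdf
[3] tail/keep = 0x4f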